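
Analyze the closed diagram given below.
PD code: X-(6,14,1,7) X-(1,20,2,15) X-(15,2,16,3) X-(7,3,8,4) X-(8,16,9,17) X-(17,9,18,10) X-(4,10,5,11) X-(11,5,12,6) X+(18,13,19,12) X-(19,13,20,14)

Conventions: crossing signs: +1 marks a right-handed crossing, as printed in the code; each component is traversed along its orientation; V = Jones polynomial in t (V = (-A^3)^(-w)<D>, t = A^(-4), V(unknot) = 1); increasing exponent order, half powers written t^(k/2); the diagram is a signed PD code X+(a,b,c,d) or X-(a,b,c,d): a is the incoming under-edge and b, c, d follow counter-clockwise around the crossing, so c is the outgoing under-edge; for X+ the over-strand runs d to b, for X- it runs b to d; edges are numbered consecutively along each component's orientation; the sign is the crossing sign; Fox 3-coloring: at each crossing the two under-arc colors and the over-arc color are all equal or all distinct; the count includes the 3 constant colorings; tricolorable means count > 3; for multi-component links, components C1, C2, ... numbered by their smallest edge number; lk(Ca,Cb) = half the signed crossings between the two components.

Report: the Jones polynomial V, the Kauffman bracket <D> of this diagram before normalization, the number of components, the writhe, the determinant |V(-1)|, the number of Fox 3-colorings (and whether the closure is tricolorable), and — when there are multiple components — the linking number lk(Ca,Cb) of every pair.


V = t^-9 + t^-7 + t^-5 + t^-3
<D> = A^-12 + A^-4 + A^4 + A^12 (w = -8)
3 components over 10 crossings, w = -8
lk(C1,C2): -2
lk(C1,C3) = -1
linking number lk(C2,C3) = -1
3 Fox colorings among 3^10, |V(-1)| = 4: not tricolorable
why: the span of V is 6, within the link bound 10 + 3 - 1


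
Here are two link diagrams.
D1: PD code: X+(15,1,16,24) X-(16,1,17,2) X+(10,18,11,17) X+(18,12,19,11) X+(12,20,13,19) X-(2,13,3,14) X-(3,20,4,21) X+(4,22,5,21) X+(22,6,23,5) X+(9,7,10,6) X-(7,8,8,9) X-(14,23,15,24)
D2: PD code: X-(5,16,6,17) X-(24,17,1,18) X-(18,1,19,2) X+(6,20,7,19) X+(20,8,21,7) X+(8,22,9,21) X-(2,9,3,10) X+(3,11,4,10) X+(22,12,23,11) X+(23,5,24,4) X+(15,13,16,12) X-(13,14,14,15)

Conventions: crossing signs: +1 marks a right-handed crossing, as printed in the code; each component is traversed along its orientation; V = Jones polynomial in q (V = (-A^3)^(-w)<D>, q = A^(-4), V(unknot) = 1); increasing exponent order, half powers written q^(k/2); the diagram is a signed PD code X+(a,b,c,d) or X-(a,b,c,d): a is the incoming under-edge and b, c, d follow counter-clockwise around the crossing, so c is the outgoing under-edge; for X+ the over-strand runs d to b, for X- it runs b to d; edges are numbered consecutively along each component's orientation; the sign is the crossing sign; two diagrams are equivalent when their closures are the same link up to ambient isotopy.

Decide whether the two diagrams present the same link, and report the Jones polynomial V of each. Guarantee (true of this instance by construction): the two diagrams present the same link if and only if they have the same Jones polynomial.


equivalent: yes
D1 (bracket A^-14 - 2A^-10 + 2A^-6 - 2A^-2 + 2A^2 - A^6 + A^10; 12 crossings at w = +2): V = q^-1 - 1 + 2q - 2q^2 + 2q^3 - 2q^4 + q^5
V(D2) = q^-1 - 1 + 2q - 2q^2 + 2q^3 - 2q^4 + q^5  [12 crossings, <D> = A^-14 - 2A^-10 + 2A^-6 - 2A^-2 + 2A^2 - A^6 + A^10, w = +2]
observation: one V(q) for all 2 diagrams — one class (guaranteed)


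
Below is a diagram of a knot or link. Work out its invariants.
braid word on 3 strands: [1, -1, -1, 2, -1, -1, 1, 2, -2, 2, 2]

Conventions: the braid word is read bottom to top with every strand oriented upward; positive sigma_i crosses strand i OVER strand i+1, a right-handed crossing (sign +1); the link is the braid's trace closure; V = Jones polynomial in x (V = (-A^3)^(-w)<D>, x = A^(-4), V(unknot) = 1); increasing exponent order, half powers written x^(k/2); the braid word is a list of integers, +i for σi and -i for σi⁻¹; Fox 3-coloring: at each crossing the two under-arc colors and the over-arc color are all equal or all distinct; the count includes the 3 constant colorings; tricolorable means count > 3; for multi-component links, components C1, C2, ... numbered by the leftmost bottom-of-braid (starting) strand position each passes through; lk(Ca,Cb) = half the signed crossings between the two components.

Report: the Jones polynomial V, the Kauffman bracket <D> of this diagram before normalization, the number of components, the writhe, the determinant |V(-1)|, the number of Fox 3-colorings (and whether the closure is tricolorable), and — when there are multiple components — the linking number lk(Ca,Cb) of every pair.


V(x) = -x^(-3/2) + x^(-1/2) - 2x^(1/2) + x^(3/2) - 2x^(5/2) + x^(7/2)
bracket: -A^-11 + 2A^-7 - A^-3 + 2A - A^5 + A^9, w = +1
2 components, writhe +1, over 11 crossings
lk(C1,C2) = 0
det 8, colorings 3 of 3^11 — not tricolorable
observation: the 1 component pair carries total linking 0


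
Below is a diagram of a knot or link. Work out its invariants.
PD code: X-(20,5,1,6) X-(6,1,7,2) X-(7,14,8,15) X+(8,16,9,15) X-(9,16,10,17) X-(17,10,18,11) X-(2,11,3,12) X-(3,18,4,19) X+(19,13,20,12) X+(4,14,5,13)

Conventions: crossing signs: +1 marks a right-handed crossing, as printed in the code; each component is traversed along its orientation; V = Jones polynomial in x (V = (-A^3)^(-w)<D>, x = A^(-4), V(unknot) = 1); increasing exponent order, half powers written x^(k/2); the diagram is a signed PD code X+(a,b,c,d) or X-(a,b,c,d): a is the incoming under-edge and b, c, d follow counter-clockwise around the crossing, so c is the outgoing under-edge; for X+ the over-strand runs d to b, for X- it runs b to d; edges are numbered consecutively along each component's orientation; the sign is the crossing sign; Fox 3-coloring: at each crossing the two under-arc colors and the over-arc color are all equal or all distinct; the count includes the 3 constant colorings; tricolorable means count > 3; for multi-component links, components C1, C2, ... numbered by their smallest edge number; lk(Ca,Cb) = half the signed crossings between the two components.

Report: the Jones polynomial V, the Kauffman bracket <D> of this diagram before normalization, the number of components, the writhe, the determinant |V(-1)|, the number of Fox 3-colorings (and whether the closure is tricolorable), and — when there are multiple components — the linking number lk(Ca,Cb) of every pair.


Jones polynomial: V(x) = -x^-4 + x^-3 + x^-1
<D> = A^-8 + 1 - A^4; writhe -4
components 1, writhe -4 (10 crossings)
3-colorings: 9 of 3^10, det 3 — tricolorable
note: w = -4 shifts under R1 moves; the (-A^3)^(4) factor cancels that in V


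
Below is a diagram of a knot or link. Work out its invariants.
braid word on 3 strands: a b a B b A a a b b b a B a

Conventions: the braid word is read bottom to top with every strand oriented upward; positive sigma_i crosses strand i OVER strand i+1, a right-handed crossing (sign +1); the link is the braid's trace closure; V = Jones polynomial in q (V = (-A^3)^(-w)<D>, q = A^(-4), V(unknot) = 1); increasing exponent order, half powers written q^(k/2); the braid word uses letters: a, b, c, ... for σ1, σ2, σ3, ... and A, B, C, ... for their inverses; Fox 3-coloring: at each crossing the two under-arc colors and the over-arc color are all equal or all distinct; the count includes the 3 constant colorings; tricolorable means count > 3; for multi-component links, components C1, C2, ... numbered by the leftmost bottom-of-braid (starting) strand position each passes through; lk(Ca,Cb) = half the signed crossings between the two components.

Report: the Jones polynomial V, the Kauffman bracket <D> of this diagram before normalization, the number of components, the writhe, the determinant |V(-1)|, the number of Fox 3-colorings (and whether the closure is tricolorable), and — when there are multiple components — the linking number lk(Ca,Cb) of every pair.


V(q) = q^3 + q^5 - q^8
bracket: -A^-8 + A^4 + A^12, w = +8
1 component, writhe +8, over 14 crossings
det 3, colorings 9 of 3^14 — tricolorable
observation: free reduction leaves σ1 σ2 σ1 σ1 σ2 σ2 σ2 σ1 σ2⁻¹ σ1 of the original 14 letters


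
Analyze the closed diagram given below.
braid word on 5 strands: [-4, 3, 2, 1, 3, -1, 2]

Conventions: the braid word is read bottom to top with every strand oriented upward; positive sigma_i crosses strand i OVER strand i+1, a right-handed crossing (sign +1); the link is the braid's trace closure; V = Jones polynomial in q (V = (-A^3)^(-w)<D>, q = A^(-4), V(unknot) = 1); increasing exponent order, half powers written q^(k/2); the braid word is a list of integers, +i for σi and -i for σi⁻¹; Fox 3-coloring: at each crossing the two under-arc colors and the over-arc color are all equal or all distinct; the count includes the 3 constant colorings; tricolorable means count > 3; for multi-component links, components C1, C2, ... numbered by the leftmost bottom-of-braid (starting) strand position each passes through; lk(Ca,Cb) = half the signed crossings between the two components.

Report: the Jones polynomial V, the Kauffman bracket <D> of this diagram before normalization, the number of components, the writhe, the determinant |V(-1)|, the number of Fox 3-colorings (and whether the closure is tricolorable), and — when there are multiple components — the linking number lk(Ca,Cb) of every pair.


V = -q^(1/2) - q^(3/2) - q^(5/2) + q^(9/2)
<D> = -A^-9 + A^-1 + A^3 + A^7 (w = +3)
2 components over 7 crossings, w = +3
lk(C1,C2): 0
27 Fox colorings among 3^8, |V(-1)| = 0: tricolorable
why: |V(-1)| = 0: so tricolorable, since 3 divides 0


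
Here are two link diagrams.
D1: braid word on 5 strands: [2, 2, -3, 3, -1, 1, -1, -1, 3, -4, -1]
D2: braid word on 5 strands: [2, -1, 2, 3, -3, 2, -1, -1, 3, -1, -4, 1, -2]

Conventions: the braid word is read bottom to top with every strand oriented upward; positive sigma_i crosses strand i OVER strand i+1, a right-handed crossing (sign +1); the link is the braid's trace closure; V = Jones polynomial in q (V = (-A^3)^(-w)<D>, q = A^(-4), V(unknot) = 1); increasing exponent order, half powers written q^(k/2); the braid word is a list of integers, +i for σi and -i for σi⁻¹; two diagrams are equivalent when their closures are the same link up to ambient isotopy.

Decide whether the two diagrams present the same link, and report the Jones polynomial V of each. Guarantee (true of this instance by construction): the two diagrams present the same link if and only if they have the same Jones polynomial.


equivalent: yes
V(D1) = q^(-7/2) - q^(-5/2) + q^(-3/2) - 2q^(-1/2) - q^(3/2)  (w -1, c 11, <D> = A^-9 + 2A^-1 - A^3 + A^7 - A^11)
D2 (bracket A^-9 + 2A^-1 - A^3 + A^7 - A^11; 13 crossings at w = -1): V = q^(-7/2) - q^(-5/2) + q^(-3/2) - 2q^(-1/2) - q^(3/2)
why: Markov moves rewrite D1 (11 crossings) into D2 (13)


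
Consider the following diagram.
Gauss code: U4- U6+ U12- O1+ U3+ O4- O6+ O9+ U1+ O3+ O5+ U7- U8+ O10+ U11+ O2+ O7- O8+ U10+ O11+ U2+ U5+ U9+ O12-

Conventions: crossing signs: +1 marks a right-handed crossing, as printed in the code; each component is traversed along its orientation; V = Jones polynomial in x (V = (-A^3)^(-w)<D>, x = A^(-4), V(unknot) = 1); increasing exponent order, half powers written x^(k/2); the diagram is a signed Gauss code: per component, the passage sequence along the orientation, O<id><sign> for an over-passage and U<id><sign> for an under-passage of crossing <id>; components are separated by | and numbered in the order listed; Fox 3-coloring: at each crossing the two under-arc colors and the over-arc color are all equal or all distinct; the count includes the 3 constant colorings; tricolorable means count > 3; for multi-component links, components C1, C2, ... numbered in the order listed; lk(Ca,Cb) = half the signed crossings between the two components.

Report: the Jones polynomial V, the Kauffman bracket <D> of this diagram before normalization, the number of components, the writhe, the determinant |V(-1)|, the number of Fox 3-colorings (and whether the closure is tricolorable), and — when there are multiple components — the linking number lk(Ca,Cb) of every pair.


V = x^2 + 2x^4 - 2x^5 + x^6 - 2x^7 + x^8
<D> = A^-14 - 2A^-10 + A^-6 - 2A^-2 + 2A^2 + A^10 (w = +6)
1 component over 12 crossings, w = +6
27 Fox colorings among 3^12, |V(-1)| = 9: tricolorable
why: w = +6 shifts under R1 moves; the (-A^3)^(-6) factor cancels that in V


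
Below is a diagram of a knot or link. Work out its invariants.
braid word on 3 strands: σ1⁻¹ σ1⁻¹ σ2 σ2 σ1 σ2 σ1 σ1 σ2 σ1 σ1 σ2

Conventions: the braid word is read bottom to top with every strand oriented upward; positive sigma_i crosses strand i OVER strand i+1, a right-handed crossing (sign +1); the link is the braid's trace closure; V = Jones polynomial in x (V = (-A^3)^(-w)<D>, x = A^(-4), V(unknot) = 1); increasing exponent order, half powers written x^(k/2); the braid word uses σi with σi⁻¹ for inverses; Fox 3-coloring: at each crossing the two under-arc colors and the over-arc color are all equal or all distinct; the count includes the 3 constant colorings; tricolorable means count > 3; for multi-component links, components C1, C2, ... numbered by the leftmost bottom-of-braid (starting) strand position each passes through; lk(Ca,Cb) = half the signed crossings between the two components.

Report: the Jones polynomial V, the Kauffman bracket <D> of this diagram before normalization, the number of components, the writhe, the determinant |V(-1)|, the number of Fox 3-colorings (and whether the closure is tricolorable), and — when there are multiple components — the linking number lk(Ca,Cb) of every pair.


Jones polynomial: V(x) = x^3 + x^5 - x^8
<D> = -A^-8 + A^4 + A^12; writhe +8
components 1, writhe +8 (12 crossings)
3-colorings: 9 of 3^12, det 3 — tricolorable
note: V spans 5 powers of x: at least 5 crossings in any diagram


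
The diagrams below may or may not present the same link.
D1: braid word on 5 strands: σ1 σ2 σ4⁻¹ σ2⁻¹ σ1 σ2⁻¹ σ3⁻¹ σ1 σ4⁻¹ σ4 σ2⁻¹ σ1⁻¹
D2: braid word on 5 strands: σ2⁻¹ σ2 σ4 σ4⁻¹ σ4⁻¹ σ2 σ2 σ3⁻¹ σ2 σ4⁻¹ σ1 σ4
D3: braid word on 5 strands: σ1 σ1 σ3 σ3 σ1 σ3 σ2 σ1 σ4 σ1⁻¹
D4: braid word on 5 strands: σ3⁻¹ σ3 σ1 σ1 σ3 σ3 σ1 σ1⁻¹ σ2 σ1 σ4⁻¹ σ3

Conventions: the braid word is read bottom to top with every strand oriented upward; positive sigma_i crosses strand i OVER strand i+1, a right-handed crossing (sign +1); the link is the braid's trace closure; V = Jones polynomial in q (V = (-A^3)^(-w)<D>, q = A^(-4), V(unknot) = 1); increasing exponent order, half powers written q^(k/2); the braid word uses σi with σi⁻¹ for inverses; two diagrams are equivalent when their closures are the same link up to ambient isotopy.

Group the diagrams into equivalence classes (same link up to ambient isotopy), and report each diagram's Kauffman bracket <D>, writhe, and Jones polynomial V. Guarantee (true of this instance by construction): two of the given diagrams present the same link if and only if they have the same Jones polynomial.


equivalence classes: {D1} | {D2} | {D3, D4}
D1 (bracket A^-14 - A^-10 + A^-6 - A^-2 + A^2; 12 crossings at w = -2): V = q^-2 - q^-1 + 1 - q + q^2
V(D2) = q + q^3 - q^4  (w +2, c 12, <D> = -A^-10 + A^-6 + A^2)
V(D3) = q^2 + 2q^4 - 2q^5 + q^6 - 2q^7 + q^8  (w +8, c 10, <D> = A^-8 - 2A^-4 + 1 - 2A^4 + 2A^8 + A^16)
D4 (bracket A^-14 - 2A^-10 + A^-6 - 2A^-2 + 2A^2 + A^10; 12 crossings at w = +6): V = q^2 + 2q^4 - 2q^5 + q^6 - 2q^7 + q^8
observation: 3 values of V(q) split the 4 diagrams


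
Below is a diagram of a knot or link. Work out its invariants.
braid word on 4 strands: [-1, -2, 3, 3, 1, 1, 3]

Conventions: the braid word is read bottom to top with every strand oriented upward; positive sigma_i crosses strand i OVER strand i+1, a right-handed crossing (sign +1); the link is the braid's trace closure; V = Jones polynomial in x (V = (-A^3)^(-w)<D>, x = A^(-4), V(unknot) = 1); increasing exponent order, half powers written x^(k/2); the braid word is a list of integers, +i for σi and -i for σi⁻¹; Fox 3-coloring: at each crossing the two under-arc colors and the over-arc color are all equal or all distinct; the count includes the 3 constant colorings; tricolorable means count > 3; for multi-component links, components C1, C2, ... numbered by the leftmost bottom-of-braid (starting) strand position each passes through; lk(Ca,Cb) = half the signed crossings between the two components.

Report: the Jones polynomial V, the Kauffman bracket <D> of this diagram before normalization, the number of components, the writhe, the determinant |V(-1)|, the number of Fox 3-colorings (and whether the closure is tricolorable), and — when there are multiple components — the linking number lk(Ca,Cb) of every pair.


Jones polynomial: V(x) = x + x^3 - x^4
<D> = A^-7 - A^-3 - A^5; writhe +3
components 1, writhe +3 (7 crossings)
3-colorings: 9 of 3^7, det 3 — tricolorable
note: V spans 3 powers of x: at least 3 crossings in any diagram


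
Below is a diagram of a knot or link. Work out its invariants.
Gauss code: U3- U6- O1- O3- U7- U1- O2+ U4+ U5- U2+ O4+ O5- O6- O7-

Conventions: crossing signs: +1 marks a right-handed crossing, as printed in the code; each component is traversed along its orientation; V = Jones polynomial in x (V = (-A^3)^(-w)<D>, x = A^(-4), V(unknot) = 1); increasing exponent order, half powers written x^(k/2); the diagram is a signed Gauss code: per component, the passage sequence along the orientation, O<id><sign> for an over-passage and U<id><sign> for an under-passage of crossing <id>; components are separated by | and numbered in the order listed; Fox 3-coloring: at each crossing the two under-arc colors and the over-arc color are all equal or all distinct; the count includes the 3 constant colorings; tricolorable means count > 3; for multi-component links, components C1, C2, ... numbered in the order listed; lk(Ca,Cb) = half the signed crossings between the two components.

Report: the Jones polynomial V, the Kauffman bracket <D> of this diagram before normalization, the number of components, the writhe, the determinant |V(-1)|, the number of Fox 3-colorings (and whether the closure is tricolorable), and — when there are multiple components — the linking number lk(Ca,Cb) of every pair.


V(x) = -x^-4 + x^-3 + x^-1
bracket: -A^-5 - A^3 + A^7, w = -3
1 component, writhe -3, over 7 crossings
det 3, colorings 9 of 3^7 — tricolorable
observation: w = -3 (over 7 crossings) is diagram-only; (-A^3)^(3) removes it from V


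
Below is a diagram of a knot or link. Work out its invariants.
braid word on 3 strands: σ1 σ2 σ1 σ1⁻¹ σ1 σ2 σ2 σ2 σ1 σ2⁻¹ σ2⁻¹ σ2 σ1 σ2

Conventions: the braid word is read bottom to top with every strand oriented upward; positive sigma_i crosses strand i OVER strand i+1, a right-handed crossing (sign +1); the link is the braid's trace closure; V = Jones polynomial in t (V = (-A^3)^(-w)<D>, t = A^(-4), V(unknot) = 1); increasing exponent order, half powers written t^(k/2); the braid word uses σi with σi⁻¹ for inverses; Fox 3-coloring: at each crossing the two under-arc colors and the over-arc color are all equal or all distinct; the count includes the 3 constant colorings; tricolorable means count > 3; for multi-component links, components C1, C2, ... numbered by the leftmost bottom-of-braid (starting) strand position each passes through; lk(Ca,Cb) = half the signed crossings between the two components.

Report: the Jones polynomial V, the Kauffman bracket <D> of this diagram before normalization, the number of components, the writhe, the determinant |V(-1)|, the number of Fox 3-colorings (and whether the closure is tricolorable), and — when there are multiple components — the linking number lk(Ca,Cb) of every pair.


V = t^3 + t^5 - t^8
<D> = -A^-8 + A^4 + A^12 (w = +8)
1 component over 14 crossings, w = +8
9 Fox colorings among 3^14, |V(-1)| = 3: tricolorable
why: V spans 5 powers of t: at least 5 crossings in any diagram


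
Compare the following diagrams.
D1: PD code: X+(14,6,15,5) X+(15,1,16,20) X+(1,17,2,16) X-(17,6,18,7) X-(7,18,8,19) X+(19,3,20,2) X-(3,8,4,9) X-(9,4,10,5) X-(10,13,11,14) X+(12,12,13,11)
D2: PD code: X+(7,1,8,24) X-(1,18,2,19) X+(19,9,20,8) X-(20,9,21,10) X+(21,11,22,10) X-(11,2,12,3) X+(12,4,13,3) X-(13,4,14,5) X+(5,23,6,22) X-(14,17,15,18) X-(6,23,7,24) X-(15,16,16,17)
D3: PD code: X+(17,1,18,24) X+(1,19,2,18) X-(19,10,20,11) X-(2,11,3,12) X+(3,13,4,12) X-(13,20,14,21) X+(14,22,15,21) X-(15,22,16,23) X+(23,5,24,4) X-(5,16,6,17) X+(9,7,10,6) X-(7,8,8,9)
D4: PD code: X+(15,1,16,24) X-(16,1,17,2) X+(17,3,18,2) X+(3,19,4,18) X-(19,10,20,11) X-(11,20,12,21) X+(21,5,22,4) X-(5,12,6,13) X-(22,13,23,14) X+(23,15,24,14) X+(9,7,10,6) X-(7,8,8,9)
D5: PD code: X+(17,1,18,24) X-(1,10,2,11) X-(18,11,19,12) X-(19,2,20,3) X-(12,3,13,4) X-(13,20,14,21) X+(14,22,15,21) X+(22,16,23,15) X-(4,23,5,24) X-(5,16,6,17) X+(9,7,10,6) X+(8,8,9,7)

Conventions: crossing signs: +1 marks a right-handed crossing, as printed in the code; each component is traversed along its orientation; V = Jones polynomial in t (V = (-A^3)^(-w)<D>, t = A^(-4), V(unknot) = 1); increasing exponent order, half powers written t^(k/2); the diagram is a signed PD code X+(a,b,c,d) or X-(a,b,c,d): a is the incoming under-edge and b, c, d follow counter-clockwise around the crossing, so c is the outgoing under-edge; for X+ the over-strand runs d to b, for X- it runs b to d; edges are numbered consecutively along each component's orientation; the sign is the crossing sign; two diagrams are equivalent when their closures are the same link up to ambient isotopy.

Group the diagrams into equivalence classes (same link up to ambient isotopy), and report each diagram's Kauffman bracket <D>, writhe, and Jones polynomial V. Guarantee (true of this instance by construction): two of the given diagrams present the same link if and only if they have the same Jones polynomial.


grouping into links: {D1, D3, D4} | {D2} | {D5}
V(D1) = -t^-3 + 2t^-2 - 2t^-1 + 3 - 2t + 2t^2 - t^3  (w 0, c 10, <D> = -A^-12 + 2A^-8 - 2A^-4 + 3 - 2A^4 + 2A^8 - A^12)
V(D2) = t^-2 - t^-1 + 1 - t + t^2  [12 crossings, <D> = A^-14 - A^-10 + A^-6 - A^-2 + A^2, w = -2]
V(D3) = -t^-3 + 2t^-2 - 2t^-1 + 3 - 2t + 2t^2 - t^3  (w 0, c 12, <D> = -A^-12 + 2A^-8 - 2A^-4 + 3 - 2A^4 + 2A^8 - A^12)
V(D4) = -t^-3 + 2t^-2 - 2t^-1 + 3 - 2t + 2t^2 - t^3  (w 0, c 12, <D> = -A^-12 + 2A^-8 - 2A^-4 + 3 - 2A^4 + 2A^8 - A^12)
V(D5) = -t^-6 + t^-5 - t^-4 + 2t^-3 - t^-2 + t^-1  [12 crossings, <D> = A^-2 - A^2 + 2A^6 - A^10 + A^14 - A^18, w = -2]
key observation: 3 values of V(t) split the 5 diagrams


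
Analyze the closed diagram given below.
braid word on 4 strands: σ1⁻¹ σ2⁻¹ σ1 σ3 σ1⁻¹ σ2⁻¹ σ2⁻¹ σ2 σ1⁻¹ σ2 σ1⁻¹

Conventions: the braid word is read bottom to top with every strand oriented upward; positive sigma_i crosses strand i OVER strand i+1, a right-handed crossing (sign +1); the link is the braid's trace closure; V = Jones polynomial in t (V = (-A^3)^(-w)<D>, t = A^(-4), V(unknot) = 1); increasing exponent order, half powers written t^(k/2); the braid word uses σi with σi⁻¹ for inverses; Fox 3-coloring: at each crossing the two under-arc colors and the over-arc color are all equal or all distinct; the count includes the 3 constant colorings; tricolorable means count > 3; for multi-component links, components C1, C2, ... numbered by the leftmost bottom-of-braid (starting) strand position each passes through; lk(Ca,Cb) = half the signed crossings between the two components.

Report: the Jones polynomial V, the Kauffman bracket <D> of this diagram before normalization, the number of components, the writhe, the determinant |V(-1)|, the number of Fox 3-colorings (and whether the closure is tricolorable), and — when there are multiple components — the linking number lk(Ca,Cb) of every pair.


V = -t^-6 + t^-5 - t^-4 + 2t^-3 - t^-2 + t^-1
<D> = -A^-5 + A^-1 - 2A^3 + A^7 - A^11 + A^15 (w = -3)
1 component over 11 crossings, w = -3
3 Fox colorings among 3^11, |V(-1)| = 7: not tricolorable
why: the span of V is 5, forcing >= 5 crossings in any diagram


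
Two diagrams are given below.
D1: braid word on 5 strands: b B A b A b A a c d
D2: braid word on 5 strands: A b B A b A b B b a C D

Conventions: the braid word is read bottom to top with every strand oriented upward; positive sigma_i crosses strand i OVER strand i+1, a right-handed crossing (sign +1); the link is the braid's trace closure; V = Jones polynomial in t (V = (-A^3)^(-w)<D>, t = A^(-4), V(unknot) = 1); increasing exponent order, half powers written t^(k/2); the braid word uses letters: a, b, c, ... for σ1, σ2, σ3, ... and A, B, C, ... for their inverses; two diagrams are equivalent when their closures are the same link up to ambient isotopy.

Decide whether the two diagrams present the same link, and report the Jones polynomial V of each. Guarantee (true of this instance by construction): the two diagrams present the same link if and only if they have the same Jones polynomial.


equivalent: yes
D1 (bracket A^-2 - A^2 + A^6 - A^10 + A^14; 10 crossings at w = +2): V = t^-2 - t^-1 + 1 - t + t^2
V(D2) = t^-2 - t^-1 + 1 - t + t^2  [12 crossings, <D> = A^-14 - A^-10 + A^-6 - A^-2 + A^2, w = -2]
observation: all 2 diagrams share one V(t), hence one class


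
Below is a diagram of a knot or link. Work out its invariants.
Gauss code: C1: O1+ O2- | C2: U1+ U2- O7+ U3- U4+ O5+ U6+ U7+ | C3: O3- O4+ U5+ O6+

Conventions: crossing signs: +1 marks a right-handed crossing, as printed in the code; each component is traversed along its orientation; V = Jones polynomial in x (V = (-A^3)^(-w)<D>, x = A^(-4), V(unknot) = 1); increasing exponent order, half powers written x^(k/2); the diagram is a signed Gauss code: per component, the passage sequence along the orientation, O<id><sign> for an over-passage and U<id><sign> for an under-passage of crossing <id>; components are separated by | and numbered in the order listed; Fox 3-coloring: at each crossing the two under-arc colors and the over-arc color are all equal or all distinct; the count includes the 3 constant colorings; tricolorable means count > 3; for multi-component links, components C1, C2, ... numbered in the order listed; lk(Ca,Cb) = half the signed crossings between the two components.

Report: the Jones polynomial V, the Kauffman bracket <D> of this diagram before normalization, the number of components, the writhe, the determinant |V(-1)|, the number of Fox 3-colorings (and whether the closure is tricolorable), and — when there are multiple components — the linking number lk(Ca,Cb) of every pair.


Jones polynomial: V(x) = 1 + x + x^2 + x^3
<D> = -A^-3 - A - A^5 - A^9; writhe +3
components 3, writhe +3 (7 crossings)
linking number lk(C1,C2) = 0
lk(C1,C3): 0
lk(C2,C3) = +1
3-colorings: 9 of 3^8, det 0 — tricolorable
note: summing lk over 3 pairs gives +1


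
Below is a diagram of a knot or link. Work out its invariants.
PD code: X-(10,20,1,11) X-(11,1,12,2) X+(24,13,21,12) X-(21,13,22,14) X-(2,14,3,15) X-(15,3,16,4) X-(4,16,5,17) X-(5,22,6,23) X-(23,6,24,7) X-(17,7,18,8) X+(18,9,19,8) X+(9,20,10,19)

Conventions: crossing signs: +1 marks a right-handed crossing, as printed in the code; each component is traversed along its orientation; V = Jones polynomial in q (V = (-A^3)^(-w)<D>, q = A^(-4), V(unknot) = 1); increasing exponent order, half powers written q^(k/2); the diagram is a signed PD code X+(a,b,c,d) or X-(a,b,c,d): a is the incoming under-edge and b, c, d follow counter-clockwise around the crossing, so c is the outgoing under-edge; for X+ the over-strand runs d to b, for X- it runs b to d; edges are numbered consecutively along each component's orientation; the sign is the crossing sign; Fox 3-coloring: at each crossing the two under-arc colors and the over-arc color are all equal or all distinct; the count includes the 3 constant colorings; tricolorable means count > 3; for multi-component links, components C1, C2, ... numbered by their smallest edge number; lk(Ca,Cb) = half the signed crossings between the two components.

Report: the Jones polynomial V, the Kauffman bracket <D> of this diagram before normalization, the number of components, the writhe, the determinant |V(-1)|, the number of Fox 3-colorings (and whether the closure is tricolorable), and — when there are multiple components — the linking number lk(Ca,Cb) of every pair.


V(q) = q^-8 - q^-7 + 2q^-6 - q^-5 + 2q^-4 + q^-2
bracket: A^-10 + 2A^-2 - A^2 + 2A^6 - A^10 + A^14, w = -6
3 components, writhe -6, over 12 crossings
lk(C1,C2) = -2
linking number lk(C1,C3) = -1
lk(C2,C3): 0
det 8, colorings 3 of 3^12 — not tricolorable
observation: span 6 respects span(V) <= c + mu - 1 = 14 for this 3-component diagram


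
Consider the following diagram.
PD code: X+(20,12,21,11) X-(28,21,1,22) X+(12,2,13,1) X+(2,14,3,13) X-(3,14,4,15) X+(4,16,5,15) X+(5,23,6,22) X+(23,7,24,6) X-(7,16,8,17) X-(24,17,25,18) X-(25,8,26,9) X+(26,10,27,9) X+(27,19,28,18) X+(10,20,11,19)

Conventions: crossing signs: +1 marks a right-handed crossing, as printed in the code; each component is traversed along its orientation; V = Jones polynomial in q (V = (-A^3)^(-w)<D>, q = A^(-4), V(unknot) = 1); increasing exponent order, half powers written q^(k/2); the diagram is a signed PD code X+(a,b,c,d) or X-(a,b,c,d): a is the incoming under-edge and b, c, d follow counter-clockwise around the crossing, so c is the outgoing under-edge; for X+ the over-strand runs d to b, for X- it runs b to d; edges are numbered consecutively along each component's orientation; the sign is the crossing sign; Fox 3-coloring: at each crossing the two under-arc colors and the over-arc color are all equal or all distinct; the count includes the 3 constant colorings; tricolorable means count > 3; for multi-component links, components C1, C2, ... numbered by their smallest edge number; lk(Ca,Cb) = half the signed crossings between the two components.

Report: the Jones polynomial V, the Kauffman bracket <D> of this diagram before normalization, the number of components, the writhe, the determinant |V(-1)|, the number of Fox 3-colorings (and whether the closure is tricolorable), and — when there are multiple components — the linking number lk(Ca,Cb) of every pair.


Jones polynomial: V(q) = q - q^2 + 2q^3 - q^4 + q^5 - q^6
<D> = -A^-12 + A^-8 - A^-4 + 2 - A^4 + A^8; writhe +4
components 1, writhe +4 (14 crossings)
3-colorings: 3 of 3^14, det 7 — not tricolorable
note: the span of V is 5, forcing >= 5 crossings in any diagram


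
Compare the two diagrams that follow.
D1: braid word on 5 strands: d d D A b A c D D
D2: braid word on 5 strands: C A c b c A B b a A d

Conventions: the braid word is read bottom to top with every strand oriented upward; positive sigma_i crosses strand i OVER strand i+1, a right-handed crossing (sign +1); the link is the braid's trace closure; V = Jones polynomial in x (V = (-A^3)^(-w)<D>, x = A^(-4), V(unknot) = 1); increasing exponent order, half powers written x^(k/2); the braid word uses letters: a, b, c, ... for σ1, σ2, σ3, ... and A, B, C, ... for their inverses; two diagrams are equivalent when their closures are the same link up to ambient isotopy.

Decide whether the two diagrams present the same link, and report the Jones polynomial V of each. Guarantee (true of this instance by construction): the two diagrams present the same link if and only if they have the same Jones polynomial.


equivalent: yes
D1 (bracket A^-1 + A^7; 9 crossings at w = -1): V = -x^(-5/2) - x^(-1/2)
V(D2) = -x^(-5/2) - x^(-1/2)  (w +1, c 11, <D> = A^5 + A^13)
key observation: all 2 diagrams share one V(x), hence one class


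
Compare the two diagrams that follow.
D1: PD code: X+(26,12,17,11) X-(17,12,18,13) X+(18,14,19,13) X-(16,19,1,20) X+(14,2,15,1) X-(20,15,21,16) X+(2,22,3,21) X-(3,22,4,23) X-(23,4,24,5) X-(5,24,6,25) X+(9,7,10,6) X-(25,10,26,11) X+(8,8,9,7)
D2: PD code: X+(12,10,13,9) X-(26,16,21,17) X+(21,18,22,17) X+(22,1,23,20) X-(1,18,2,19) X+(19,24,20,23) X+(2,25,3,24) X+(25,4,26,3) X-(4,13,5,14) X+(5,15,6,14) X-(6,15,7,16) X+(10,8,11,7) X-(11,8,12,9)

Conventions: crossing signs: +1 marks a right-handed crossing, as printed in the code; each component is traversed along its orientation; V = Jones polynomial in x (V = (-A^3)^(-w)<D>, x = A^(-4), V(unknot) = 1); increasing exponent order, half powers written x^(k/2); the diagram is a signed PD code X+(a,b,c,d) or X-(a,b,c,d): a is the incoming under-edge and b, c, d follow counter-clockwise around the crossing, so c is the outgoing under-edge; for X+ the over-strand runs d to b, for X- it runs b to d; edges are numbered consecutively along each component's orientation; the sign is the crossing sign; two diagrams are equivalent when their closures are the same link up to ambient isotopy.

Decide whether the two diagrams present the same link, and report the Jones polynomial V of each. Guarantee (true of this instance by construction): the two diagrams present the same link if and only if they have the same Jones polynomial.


equivalent: no
D1 (bracket A^-1 - A^3 + A^7 + A^15; 13 crossings at w = -1): V = -x^(-9/2) - x^(-5/2) + x^(-3/2) - x^(-1/2)
V(D2) = -x^(1/2) + x^(3/2) - x^(5/2) - x^(9/2)  [13 crossings, <D> = A^-9 + A^-1 - A^3 + A^7, w = +3]
observation: 2 values of V(x) split the 2 diagrams


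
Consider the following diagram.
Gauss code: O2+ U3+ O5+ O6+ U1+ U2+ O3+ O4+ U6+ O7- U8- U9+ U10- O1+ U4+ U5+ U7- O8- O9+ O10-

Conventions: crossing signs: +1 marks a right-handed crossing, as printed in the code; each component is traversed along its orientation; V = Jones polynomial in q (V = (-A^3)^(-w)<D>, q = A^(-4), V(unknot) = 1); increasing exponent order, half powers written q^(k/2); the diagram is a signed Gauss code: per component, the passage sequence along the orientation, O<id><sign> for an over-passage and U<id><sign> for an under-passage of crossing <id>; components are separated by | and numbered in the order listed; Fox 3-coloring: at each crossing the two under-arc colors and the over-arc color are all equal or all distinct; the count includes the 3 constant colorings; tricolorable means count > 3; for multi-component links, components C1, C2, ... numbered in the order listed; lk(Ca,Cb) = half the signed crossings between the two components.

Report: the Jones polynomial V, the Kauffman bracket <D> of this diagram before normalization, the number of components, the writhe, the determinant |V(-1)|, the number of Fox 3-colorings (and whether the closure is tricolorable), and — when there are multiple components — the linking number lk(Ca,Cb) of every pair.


Jones polynomial: V(q) = q - q^2 + 2q^3 - q^4 + q^5 - q^6
<D> = -A^-12 + A^-8 - A^-4 + 2 - A^4 + A^8; writhe +4
components 1, writhe +4 (10 crossings)
3-colorings: 3 of 3^10, det 7 — not tricolorable
note: V spans 5 powers of q: at least 5 crossings in any diagram


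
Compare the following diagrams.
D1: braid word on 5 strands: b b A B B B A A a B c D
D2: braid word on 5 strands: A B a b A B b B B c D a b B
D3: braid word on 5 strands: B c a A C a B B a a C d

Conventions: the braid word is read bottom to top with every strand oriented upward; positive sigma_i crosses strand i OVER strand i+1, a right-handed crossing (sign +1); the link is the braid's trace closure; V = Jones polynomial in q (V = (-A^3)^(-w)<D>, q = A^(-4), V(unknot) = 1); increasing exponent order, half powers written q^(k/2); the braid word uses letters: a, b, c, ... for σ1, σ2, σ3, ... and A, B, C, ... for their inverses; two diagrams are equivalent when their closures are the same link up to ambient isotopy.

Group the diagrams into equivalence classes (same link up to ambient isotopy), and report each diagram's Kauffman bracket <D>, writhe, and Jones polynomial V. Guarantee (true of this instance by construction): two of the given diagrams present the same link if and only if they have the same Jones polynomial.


classes: {D1} | {D2} | {D3}
V(D1) = -q^-6 + q^-5 - q^-4 + 2q^-3 - q^-2 + q^-1  [12 crossings, <D> = A^-8 - A^-4 + 2 - A^4 + A^8 - A^12, w = -4]
D2 (bracket A^-2 + A^6 - A^10; 14 crossings at w = -2): V = -q^-4 + q^-3 + q^-1
D3 (bracket -A^-12 + 2A^-8 - 2A^-4 + 3 - 2A^4 + 2A^8 - A^12; 12 crossings at w = 0): V = -q^-3 + 2q^-2 - 2q^-1 + 3 - 2q + 2q^2 - q^3
note: comparing 3 Jones polynomials yields 3 groups


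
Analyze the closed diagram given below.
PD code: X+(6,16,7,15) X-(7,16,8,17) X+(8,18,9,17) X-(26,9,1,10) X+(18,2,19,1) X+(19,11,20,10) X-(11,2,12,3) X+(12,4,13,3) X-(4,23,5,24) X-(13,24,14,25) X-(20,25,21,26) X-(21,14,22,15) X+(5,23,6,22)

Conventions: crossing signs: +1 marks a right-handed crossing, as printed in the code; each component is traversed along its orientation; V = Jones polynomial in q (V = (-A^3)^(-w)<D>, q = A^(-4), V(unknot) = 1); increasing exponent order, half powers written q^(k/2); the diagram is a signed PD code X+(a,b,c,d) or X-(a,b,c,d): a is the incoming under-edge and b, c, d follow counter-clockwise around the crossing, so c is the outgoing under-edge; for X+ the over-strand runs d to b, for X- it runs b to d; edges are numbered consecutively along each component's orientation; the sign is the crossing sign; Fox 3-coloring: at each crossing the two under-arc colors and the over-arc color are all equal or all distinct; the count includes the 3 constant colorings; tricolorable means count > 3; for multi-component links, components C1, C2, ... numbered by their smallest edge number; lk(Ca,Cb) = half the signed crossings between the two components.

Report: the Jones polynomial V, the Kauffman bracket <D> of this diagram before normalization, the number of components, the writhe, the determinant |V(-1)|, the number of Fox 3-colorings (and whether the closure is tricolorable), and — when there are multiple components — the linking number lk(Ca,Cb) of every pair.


V = q^-2 - q^-1 + 1 - q + q^2
<D> = -A^-11 + A^-7 - A^-3 + A - A^5 (w = -1)
1 component over 13 crossings, w = -1
3 Fox colorings among 3^13, |V(-1)| = 5: not tricolorable
why: palindromic: swapping q for 1/q fixes V


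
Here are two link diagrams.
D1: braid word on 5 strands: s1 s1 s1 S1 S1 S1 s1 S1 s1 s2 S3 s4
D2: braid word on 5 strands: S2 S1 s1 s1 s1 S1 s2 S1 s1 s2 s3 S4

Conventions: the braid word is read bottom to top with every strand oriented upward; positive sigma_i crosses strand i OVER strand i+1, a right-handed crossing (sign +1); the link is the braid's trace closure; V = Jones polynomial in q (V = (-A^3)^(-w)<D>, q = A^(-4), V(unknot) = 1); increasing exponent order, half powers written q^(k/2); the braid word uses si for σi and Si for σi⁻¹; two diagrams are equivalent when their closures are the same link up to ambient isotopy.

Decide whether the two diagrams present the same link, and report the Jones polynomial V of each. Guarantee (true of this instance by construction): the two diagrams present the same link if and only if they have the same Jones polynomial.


same link: yes
V(D1) = 1  [12 crossings, <D> = A^6, w = +2]
D2 (bracket A^6; 12 crossings at w = +2): V = 1
note: one V(q) for all 2 diagrams — one class (guaranteed)


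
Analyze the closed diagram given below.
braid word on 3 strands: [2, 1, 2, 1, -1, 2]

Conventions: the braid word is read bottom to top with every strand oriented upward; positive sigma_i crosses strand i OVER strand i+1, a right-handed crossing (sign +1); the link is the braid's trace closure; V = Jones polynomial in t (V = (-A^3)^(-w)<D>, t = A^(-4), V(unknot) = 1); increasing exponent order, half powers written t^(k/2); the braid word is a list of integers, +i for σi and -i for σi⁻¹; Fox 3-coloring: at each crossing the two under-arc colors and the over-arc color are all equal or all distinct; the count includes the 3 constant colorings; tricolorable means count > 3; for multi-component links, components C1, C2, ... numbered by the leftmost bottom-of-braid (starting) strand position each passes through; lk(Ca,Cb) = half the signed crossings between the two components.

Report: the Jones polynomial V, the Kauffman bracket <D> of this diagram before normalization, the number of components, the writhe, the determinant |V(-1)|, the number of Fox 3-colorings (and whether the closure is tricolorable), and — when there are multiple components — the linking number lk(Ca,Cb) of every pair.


V = t + t^3 - t^4
<D> = -A^-4 + 1 + A^8 (w = +4)
1 component over 6 crossings, w = +4
9 Fox colorings among 3^6, |V(-1)| = 3: tricolorable
why: w = +4 shifts under R1 moves; the (-A^3)^(-4) factor cancels that in V
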